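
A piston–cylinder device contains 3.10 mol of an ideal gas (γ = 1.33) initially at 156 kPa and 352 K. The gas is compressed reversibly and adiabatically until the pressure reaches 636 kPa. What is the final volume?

20.2 L

V₁ = nRT₁/P₁ = 3.10×8.314×352/156 = 58.2 L.
Adiabatic: T₂/T₁ = (P₂/P₁)^((γ−1)/γ) ⇒ T₂ = 352×(4.08)^0.248 = 499 K; V₂ = 20.2 L.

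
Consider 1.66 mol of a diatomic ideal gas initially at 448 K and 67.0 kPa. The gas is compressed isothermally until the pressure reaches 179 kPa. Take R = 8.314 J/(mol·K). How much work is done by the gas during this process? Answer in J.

-6080 J

V₁ = nRT₁/P₁ = 1.66×8.314×448/67.0 = 92.3 L.
Isothermal: T stays 448 K; PV = const ⇒ V₂ = 34.5 L, P₂ = 179 kPa.
W = nRT ln(V₂/V₁) = 1.66×8.314×448×ln(0.374) = -6080 J.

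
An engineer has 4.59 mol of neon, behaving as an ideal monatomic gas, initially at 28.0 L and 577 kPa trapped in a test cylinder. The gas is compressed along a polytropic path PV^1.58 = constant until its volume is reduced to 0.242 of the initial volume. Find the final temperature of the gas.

964 K

T₁ = P₁V₁/(nR) = 577×28.0/(4.59×8.314) = 423 K.
Polytropic n=1.58: T₂ = T₁(V₁/V₂)^(n−1) = 423×(4.13)^0.58 = 964 K; P₂ = P₁(V₁/V₂)^n = 5430 kPa.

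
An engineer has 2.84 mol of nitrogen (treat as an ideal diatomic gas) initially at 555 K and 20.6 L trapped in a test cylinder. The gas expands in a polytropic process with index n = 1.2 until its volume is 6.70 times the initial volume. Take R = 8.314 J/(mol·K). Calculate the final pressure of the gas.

64.9 kPa

P₁ = nRT₁/V₁ = 2.84×8.314×555/20.6 = 636 kPa.
Polytropic n=1.2: T₂ = T₁(V₁/V₂)^(n−1) = 555×(0.149)^0.20 = 379 K; P₂ = P₁(V₁/V₂)^n = 64.9 kPa.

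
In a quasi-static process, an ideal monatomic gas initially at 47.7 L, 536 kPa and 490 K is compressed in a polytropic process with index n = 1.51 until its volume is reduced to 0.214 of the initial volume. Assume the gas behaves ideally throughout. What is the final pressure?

5500 kPa

Polytropic n=1.51: T₂ = T₁(V₁/V₂)^(n−1) = 490×(4.67)^0.51 = 1080 K; P₂ = P₁(V₁/V₂)^n = 5500 kPa.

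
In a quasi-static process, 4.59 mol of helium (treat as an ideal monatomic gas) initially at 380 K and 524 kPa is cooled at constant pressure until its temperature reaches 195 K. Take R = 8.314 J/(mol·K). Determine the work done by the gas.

-7060 J

V₁ = nRT₁/P₁ = 4.59×8.314×380/524 = 27.7 L.
Isobaric: P stays 524 kPa; V/T = const ⇒ T₂ = 195 K, V₂ = 14.2 L.
W = PΔV = 524×(14.2−27.7) kPa·L = -7060 J.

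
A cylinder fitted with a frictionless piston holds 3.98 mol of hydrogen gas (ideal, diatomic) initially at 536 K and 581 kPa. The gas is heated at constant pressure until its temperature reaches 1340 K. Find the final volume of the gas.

76.3 L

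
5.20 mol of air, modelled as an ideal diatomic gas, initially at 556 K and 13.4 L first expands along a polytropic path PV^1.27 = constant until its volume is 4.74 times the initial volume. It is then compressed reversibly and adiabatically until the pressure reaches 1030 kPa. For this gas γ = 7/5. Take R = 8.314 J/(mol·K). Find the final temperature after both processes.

548 K

P₁ = nRT₁/V₁ = 5.20×8.314×556/13.4 = 1790 kPa.
Step 1 — Polytropic n=1.27: T₂ = T₁(V₁/V₂)^(n−1) = 556×(0.211)^0.27 = 365 K; P₂ = P₁(V₁/V₂)^n = 249 kPa.
W = (P₁V₁−P₂V₂)/(n−1) = (1790×13.4−249×63.5)/0.27 = 30500 J.
ΔU = nCvΔT = 5.20×20.8×(365−556) = -20600 J.
Q = ΔU + W = 9930 J.
State after step 1: P = 249 kPa, V = 63.5 L, T = 365 K.
Step 2 — Adiabatic: T₂/T₁ = (P₂/P₁)^((γ−1)/γ) ⇒ T₂ = 365×(4.14)^0.286 = 548 K; V₂ = 23.0 L.
ΔU = nCvΔT = 5.20×20.8×(548−365) = 19800 J.
Q = 0 for an adiabatic process, so W = −ΔU = -19800 J.
Net over both steps: W = 10800 J, Q = 9930 J, ΔU = -837 J.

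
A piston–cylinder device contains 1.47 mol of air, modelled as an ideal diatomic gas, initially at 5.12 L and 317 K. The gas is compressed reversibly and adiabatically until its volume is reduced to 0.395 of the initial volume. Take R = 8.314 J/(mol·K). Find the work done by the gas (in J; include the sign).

-4360 J

P₁ = nRT₁/V₁ = 1.47×8.314×317/5.12 = 757 kPa.
Adiabatic: TV^(γ−1) = const ⇒ T₂ = 317×(2.53)^0.400 = 460 K; PV^γ = const ⇒ P₂ = 2780 kPa.
ΔU = nCvΔT = 1.47×20.8×(460−317) = 4360 J.
Q = 0 for an adiabatic process, so W = −ΔU = -4360 J.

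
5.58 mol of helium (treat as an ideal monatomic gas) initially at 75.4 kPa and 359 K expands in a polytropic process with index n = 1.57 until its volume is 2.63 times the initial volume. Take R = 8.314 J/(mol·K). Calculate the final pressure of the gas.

16.5 kPa

V₁ = nRT₁/P₁ = 5.58×8.314×359/75.4 = 221 L.
Polytropic n=1.57: T₂ = T₁(V₁/V₂)^(n−1) = 359×(0.380)^0.57 = 207 K; P₂ = P₁(V₁/V₂)^n = 16.5 kPa.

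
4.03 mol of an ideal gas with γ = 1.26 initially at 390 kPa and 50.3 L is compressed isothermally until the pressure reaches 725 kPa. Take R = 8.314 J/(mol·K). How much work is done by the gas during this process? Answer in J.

-12200 J

T₁ = P₁V₁/(nR) = 390×50.3/(4.03×8.314) = 585 K.
Isothermal: T stays 585 K; PV = const ⇒ V₂ = 27.1 L, P₂ = 725 kPa.
W = nRT ln(V₂/V₁) = 4.03×8.314×585×ln(0.538) = -12200 J.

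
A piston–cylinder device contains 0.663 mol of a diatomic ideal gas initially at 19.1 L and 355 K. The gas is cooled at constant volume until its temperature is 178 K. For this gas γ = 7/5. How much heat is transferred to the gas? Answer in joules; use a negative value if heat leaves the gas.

-2440 J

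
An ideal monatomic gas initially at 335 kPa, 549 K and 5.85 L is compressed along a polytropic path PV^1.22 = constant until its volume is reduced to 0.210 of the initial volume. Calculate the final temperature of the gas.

Polytropic n=1.22: T₂ = T₁(V₁/V₂)^(n−1) = 549×(4.76)^0.22 = 774 K; P₂ = P₁(V₁/V₂)^n = 2250 kPa.

774 K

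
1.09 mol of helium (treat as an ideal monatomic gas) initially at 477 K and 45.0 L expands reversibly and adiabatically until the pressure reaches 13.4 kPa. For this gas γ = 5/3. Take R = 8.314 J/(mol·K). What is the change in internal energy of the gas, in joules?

-3540 J

P₁ = nRT₁/V₁ = 1.09×8.314×477/45.0 = 96.1 kPa.
Adiabatic: T₂/T₁ = (P₂/P₁)^((γ−1)/γ) ⇒ T₂ = 477×(0.139)^0.400 = 217 K; V₂ = 147 L.
For an ideal gas ΔU = nCvΔT with Cv = (3/2)R = 12.5 J/(mol·K).
ΔU = 1.09×12.5×(217−477) = -3540 J.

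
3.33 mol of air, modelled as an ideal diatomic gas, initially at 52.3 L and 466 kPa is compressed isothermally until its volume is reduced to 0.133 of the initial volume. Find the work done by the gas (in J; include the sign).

T₁ = P₁V₁/(nR) = 466×52.3/(3.33×8.314) = 880 K.
Isothermal: T stays 880 K; PV = const ⇒ V₂ = 6.96 L, P₂ = 3500 kPa.
W = nRT ln(V₂/V₁) = 3.33×8.314×880×ln(0.133) = -49200 J.

-49200 J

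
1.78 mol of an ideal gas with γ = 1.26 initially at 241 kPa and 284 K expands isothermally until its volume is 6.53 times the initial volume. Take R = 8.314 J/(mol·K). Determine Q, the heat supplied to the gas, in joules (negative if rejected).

V₁ = nRT₁/P₁ = 1.78×8.314×284/241 = 17.4 L.
Isothermal: T stays 284 K; PV = const ⇒ V₂ = 114 L, P₂ = 36.9 kPa.
ΔU = 0 (ideal gas, T constant).
W = nRT ln(V₂/V₁) = 1.78×8.314×284×ln(6.53) = 7890 J.
Q = ΔU + W = 7890 J.

7890 J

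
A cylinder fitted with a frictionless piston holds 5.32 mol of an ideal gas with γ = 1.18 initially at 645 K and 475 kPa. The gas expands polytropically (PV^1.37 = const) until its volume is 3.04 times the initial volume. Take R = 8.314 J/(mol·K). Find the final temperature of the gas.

V₁ = nRT₁/P₁ = 5.32×8.314×645/475 = 60.1 L.
Polytropic n=1.37: T₂ = T₁(V₁/V₂)^(n−1) = 645×(0.329)^0.37 = 427 K; P₂ = P₁(V₁/V₂)^n = 104 kPa.

427 K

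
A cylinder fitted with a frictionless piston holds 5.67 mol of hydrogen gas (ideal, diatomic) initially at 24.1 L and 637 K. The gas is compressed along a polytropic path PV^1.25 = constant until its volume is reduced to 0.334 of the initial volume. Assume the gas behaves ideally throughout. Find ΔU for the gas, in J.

23700 J

P₁ = nRT₁/V₁ = 5.67×8.314×637/24.1 = 1250 kPa.
Polytropic n=1.25: T₂ = T₁(V₁/V₂)^(n−1) = 637×(2.99)^0.25 = 838 K; P₂ = P₁(V₁/V₂)^n = 4910 kPa.
For an ideal gas ΔU = nCvΔT with Cv = (5/2)R = 20.8 J/(mol·K).
ΔU = 5.67×20.8×(838−637) = 23700 J.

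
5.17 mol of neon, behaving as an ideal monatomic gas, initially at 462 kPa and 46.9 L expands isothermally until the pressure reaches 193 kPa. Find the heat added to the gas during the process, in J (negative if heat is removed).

18900 J

T₁ = P₁V₁/(nR) = 462×46.9/(5.17×8.314) = 504 K.
Isothermal: T stays 504 K; PV = const ⇒ V₂ = 112 L, P₂ = 193 kPa.
ΔU = 0 (ideal gas, T constant).
W = nRT ln(V₂/V₁) = 5.17×8.314×504×ln(2.39) = 18900 J.
Q = ΔU + W = 18900 J.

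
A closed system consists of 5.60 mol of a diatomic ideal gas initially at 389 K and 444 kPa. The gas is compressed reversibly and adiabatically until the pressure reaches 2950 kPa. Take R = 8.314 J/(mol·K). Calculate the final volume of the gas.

10.5 L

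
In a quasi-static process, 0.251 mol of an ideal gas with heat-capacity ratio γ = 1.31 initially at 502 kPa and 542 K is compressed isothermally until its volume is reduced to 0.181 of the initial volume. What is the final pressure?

V₁ = nRT₁/P₁ = 0.251×8.314×542/502 = 2.25 L.
Isothermal: T stays 542 K; PV = const ⇒ V₂ = 0.408 L, P₂ = 2770 kPa.

2770 kPa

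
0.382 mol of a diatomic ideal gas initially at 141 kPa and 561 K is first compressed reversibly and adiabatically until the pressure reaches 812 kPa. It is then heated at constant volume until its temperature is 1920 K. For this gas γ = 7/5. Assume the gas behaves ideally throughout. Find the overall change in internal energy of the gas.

V₁ = nRT₁/P₁ = 0.382×8.314×561/141 = 12.6 L.
Step 1 — Adiabatic: T₂/T₁ = (P₂/P₁)^((γ−1)/γ) ⇒ T₂ = 561×(5.76)^0.286 = 925 K; V₂ = 3.62 L.
ΔU = nCvΔT = 0.382×20.8×(925−561) = 2890 J.
Q = 0 for an adiabatic process, so W = −ΔU = -2890 J.
State after step 1: P = 812 kPa, V = 3.62 L, T = 925 K.
Step 2 — Isochoric: V stays 3.62 L; P/T = const ⇒ T₂ = 1920 K, P₂ = 1690 kPa.
W = 0 (no volume change).
ΔU = nCvΔT = 0.382×20.8×(1920−925) = 7900 J.
Q = ΔU = 7900 J.
Net over both steps: W = -2890 J, Q = 7900 J, ΔU = 10800 J.

10800 J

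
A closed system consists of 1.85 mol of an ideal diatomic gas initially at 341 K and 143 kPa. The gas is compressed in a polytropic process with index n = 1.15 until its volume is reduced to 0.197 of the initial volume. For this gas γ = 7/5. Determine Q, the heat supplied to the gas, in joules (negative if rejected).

-6030 J

V₁ = nRT₁/P₁ = 1.85×8.314×341/143 = 36.7 L.
Polytropic n=1.15: T₂ = T₁(V₁/V₂)^(n−1) = 341×(5.08)^0.15 = 435 K; P₂ = P₁(V₁/V₂)^n = 926 kPa.
W = (P₁V₁−P₂V₂)/(n−1) = (143×36.7−926×7.23)/0.15 = -9650 J.
ΔU = nCvΔT = 1.85×20.8×(435−341) = 3620 J.
Q = ΔU + W = -6030 J.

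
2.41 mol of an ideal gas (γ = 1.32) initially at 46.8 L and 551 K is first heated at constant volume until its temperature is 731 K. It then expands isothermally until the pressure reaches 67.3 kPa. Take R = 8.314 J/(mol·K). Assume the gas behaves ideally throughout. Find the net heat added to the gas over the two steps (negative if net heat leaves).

33800 J

P₁ = nRT₁/V₁ = 2.41×8.314×551/46.8 = 236 kPa.
Step 1 — Isochoric: V stays 46.8 L; P/T = const ⇒ T₂ = 731 K, P₂ = 313 kPa.
W = 0 (no volume change).
ΔU = nCvΔT = 2.41×26.0×(731−551) = 11300 J.
Q = ΔU = 11300 J.
State after step 1: P = 313 kPa, V = 46.8 L, T = 731 K.
Step 2 — Isothermal: T stays 731 K; PV = const ⇒ V₂ = 218 L, P₂ = 67.3 kPa.
ΔU = 0 (ideal gas, T constant).
W = nRT ln(V₂/V₁) = 2.41×8.314×731×ln(4.65) = 22500 J.
Q = ΔU + W = 22500 J.
Net over both steps: W = 22500 J, Q = 33800 J, ΔU = 11300 J.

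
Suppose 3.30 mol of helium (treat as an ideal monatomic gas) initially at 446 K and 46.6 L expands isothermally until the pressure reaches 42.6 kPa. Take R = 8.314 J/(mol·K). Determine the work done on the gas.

-22300 J

P₁ = nRT₁/V₁ = 3.30×8.314×446/46.6 = 263 kPa.
Isothermal: T stays 446 K; PV = const ⇒ V₂ = 287 L, P₂ = 42.6 kPa.
W = nRT ln(V₂/V₁) = 3.30×8.314×446×ln(6.16) = 22300 J.
Work done on the gas = −W_by = -22300 J.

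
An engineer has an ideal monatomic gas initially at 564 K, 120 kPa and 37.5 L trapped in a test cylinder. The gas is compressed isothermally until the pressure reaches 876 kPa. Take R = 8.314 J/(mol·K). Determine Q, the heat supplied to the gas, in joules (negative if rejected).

-8950 J

n = P₁V₁/(RT₁) = 120×37.5/(8.314×564) = 0.960 mol.
Isothermal: T stays 564 K; PV = const ⇒ V₂ = 5.14 L, P₂ = 876 kPa.
ΔU = 0 (ideal gas, T constant).
W = nRT ln(V₂/V₁) = 0.960×8.314×564×ln(0.137) = -8950 J.
Q = ΔU + W = -8950 J.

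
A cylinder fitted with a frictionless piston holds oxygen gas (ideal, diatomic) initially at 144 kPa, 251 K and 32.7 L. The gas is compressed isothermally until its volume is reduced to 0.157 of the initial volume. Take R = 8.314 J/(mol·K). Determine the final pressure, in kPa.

917 kPa

Isothermal: T stays 251 K; PV = const ⇒ V₂ = 5.13 L, P₂ = 917 kPa.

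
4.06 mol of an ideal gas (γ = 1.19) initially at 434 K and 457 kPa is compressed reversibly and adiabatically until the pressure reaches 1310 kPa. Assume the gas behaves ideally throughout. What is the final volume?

13.2 L

V₁ = nRT₁/P₁ = 4.06×8.314×434/457 = 32.1 L.
Adiabatic: T₂/T₁ = (P₂/P₁)^((γ−1)/γ) ⇒ T₂ = 434×(2.87)^0.160 = 513 K; V₂ = 13.2 L.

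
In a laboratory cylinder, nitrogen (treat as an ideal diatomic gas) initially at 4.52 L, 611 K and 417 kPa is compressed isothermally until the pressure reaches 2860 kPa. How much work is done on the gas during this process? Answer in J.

3630 J

n = P₁V₁/(RT₁) = 417×4.52/(8.314×611) = 0.371 mol.
Isothermal: T stays 611 K; PV = const ⇒ V₂ = 0.659 L, P₂ = 2860 kPa.
W = nRT ln(V₂/V₁) = 0.371×8.314×611×ln(0.146) = -3630 J.
Work done on the gas = −W_by = 3630 J.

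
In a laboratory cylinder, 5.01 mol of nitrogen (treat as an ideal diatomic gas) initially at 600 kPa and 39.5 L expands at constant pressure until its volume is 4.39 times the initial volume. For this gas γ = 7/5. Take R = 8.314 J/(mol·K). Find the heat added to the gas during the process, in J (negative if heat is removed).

T₁ = P₁V₁/(nR) = 600×39.5/(5.01×8.314) = 569 K.
Isobaric: P stays 600 kPa; V/T = const ⇒ T₂ = 2500 K, V₂ = 173 L.
W = PΔV = 600×(173−39.5) kPa·L = 80300 J.
ΔU = nCvΔT = 5.01×20.8×(2500−569) = 201000 J.
Q = ΔU + W = nCpΔT = 281000 J.

281000 J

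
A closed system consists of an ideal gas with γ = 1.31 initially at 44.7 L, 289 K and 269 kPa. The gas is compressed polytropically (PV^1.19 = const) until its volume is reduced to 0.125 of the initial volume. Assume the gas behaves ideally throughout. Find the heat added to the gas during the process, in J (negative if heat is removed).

n = P₁V₁/(RT₁) = 269×44.7/(8.314×289) = 5.00 mol.
Polytropic n=1.19: T₂ = T₁(V₁/V₂)^(n−1) = 289×(8.00)^0.19 = 429 K; P₂ = P₁(V₁/V₂)^n = 3190 kPa.
W = (P₁V₁−P₂V₂)/(n−1) = (269×44.7−3190×5.59)/0.19 = -30700 J.
ΔU = nCvΔT = 5.00×26.8×(429−289) = 18800 J.
Q = ΔU + W = -11900 J.

-11900 J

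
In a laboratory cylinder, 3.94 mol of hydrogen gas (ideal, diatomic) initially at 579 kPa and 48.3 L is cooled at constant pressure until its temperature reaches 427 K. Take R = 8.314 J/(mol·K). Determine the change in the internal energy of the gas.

-34900 J

T₁ = P₁V₁/(nR) = 579×48.3/(3.94×8.314) = 854 K.
Isobaric: P stays 579 kPa; V/T = const ⇒ T₂ = 427 K, V₂ = 24.2 L.
For an ideal gas ΔU = nCvΔT with Cv = (5/2)R = 20.8 J/(mol·K).
ΔU = 3.94×20.8×(427−854) = -34900 J.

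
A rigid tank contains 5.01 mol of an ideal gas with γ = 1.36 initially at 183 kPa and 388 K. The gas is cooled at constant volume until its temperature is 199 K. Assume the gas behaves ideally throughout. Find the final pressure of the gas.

93.9 kPa

V₁ = nRT₁/P₁ = 5.01×8.314×388/183 = 88.3 L.
Isochoric: V stays 88.3 L; P/T = const ⇒ T₂ = 199 K, P₂ = 93.9 kPa.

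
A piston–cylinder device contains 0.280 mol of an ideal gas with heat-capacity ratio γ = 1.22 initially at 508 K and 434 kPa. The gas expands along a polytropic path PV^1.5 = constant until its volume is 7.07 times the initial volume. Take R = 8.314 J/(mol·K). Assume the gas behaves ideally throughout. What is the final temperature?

191 K

V₁ = nRT₁/P₁ = 0.280×8.314×508/434 = 2.72 L.
Polytropic n=1.5: T₂ = T₁(V₁/V₂)^(n−1) = 508×(0.141)^0.50 = 191 K; P₂ = P₁(V₁/V₂)^n = 23.1 kPa.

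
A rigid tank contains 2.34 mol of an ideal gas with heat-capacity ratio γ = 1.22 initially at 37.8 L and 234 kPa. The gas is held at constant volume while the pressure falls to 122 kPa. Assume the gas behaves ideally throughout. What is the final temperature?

237 K

T₁ = P₁V₁/(nR) = 234×37.8/(2.34×8.314) = 455 K.
Isochoric: V stays 37.8 L; P/T = const ⇒ T₂ = 237 K, P₂ = 122 kPa.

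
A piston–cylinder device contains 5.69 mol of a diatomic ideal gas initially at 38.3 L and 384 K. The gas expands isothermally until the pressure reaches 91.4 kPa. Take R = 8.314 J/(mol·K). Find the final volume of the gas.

199 L

P₁ = nRT₁/V₁ = 5.69×8.314×384/38.3 = 474 kPa.
Isothermal: T stays 384 K; PV = const ⇒ V₂ = 199 L, P₂ = 91.4 kPa.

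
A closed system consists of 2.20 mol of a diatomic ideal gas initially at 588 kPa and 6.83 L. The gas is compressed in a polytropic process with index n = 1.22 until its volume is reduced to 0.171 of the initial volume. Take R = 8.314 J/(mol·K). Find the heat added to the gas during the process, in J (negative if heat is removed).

T₁ = P₁V₁/(nR) = 588×6.83/(2.20×8.314) = 220 K.
Polytropic n=1.22: T₂ = T₁(V₁/V₂)^(n−1) = 220×(5.85)^0.22 = 324 K; P₂ = P₁(V₁/V₂)^n = 5070 kPa.
W = (P₁V₁−P₂V₂)/(n−1) = (588×6.83−5070×1.17)/0.22 = -8670 J.
ΔU = nCvΔT = 2.20×20.8×(324−220) = 4770 J.
Q = ΔU + W = -3900 J.

-3900 J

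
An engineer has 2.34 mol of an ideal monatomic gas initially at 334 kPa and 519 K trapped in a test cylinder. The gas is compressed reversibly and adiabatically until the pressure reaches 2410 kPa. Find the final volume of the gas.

9.24 L

V₁ = nRT₁/P₁ = 2.34×8.314×519/334 = 30.2 L.
Adiabatic: T₂/T₁ = (P₂/P₁)^((γ−1)/γ) ⇒ T₂ = 519×(7.22)^0.400 = 1140 K; V₂ = 9.24 L.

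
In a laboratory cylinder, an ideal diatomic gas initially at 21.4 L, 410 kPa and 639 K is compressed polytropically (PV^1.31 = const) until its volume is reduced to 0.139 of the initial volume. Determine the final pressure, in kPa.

5440 kPa

Polytropic n=1.31: T₂ = T₁(V₁/V₂)^(n−1) = 639×(7.19)^0.31 = 1180 K; P₂ = P₁(V₁/V₂)^n = 5440 kPa.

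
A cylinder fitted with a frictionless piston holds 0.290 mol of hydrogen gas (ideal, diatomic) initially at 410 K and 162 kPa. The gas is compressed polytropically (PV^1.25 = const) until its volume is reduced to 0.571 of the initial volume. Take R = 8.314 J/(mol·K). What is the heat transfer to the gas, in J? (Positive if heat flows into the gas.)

-223 J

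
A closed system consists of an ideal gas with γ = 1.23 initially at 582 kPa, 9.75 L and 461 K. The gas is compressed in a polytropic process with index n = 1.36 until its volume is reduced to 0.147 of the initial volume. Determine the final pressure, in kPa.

7900 kPa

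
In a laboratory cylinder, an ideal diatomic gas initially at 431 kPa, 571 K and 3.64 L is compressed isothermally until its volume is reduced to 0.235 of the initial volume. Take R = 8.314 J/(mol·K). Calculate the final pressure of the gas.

1830 kPa

Isothermal: T stays 571 K; PV = const ⇒ V₂ = 0.855 L, P₂ = 1830 kPa.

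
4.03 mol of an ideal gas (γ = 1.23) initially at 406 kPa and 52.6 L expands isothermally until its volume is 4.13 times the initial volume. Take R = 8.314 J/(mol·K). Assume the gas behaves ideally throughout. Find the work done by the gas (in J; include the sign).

T₁ = P₁V₁/(nR) = 406×52.6/(4.03×8.314) = 637 K.
Isothermal: T stays 637 K; PV = const ⇒ V₂ = 217 L, P₂ = 98.3 kPa.
W = nRT ln(V₂/V₁) = 4.03×8.314×637×ln(4.13) = 30300 J.

30300 J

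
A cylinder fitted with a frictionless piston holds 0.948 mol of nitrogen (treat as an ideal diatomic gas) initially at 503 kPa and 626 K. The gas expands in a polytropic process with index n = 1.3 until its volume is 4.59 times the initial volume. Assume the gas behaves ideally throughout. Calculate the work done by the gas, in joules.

V₁ = nRT₁/P₁ = 0.948×8.314×626/503 = 9.81 L.
Polytropic n=1.3: T₂ = T₁(V₁/V₂)^(n−1) = 626×(0.218)^0.30 = 396 K; P₂ = P₁(V₁/V₂)^n = 69.4 kPa.
W = (P₁V₁−P₂V₂)/(n−1) = (503×9.81−69.4×45.0)/0.30 = 6030 J.

6030 J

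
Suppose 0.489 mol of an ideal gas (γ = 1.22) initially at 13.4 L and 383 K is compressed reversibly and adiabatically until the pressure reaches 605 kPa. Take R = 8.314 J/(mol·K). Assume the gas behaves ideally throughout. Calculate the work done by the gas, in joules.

-2450 J

P₁ = nRT₁/V₁ = 0.489×8.314×383/13.4 = 116 kPa.
Adiabatic: T₂/T₁ = (P₂/P₁)^((γ−1)/γ) ⇒ T₂ = 383×(5.21)^0.180 = 516 K; V₂ = 3.47 L.
ΔU = nCvΔT = 0.489×37.8×(516−383) = 2450 J.
Q = 0 for an adiabatic process, so W = −ΔU = -2450 J.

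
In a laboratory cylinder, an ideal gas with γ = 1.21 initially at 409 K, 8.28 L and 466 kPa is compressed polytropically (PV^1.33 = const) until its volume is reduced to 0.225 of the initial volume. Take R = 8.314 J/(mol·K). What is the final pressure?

Polytropic n=1.33: T₂ = T₁(V₁/V₂)^(n−1) = 409×(4.44)^0.33 = 669 K; P₂ = P₁(V₁/V₂)^n = 3390 kPa.

3390 kPa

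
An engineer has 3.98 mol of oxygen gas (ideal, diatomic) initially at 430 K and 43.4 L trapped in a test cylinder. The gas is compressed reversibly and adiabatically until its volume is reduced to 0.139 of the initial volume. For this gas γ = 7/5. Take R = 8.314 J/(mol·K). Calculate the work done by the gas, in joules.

-42800 J

P₁ = nRT₁/V₁ = 3.98×8.314×430/43.4 = 328 kPa.
Adiabatic: TV^(γ−1) = const ⇒ T₂ = 430×(7.19)^0.400 = 947 K; PV^γ = const ⇒ P₂ = 5190 kPa.
ΔU = nCvΔT = 3.98×20.8×(947−430) = 42800 J.
Q = 0 for an adiabatic process, so W = −ΔU = -42800 J.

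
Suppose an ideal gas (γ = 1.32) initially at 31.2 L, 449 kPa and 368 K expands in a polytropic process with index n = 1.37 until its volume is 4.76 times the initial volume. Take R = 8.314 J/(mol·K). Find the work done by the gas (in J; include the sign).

n = P₁V₁/(RT₁) = 449×31.2/(8.314×368) = 4.58 mol.
Polytropic n=1.37: T₂ = T₁(V₁/V₂)^(n−1) = 368×(0.210)^0.37 = 207 K; P₂ = P₁(V₁/V₂)^n = 53.0 kPa.
W = (P₁V₁−P₂V₂)/(n−1) = (449×31.2−53.0×149)/0.37 = 16600 J.

16600 J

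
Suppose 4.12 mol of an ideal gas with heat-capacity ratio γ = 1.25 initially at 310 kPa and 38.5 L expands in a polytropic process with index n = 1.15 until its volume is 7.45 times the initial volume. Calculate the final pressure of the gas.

30.8 kPa

T₁ = P₁V₁/(nR) = 310×38.5/(4.12×8.314) = 348 K.
Polytropic n=1.15: T₂ = T₁(V₁/V₂)^(n−1) = 348×(0.134)^0.15 = 258 K; P₂ = P₁(V₁/V₂)^n = 30.8 kPa.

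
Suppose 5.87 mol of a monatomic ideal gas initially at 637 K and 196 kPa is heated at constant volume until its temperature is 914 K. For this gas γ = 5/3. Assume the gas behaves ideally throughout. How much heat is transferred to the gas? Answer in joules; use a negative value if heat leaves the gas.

V₁ = nRT₁/P₁ = 5.87×8.314×637/196 = 159 L.
Isochoric: V stays 159 L; P/T = const ⇒ T₂ = 914 K, P₂ = 281 kPa.
W = 0 (no volume change).
ΔU = nCvΔT = 5.87×12.5×(914−637) = 20300 J.
Q = ΔU = 20300 J.

20300 J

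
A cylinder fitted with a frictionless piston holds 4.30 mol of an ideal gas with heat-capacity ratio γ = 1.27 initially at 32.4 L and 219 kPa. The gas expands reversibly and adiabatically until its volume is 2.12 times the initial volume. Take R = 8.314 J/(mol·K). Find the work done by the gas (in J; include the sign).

4830 J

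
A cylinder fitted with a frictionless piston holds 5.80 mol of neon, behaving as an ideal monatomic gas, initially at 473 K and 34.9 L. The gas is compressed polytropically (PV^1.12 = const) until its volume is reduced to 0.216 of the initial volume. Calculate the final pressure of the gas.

P₁ = nRT₁/V₁ = 5.80×8.314×473/34.9 = 654 kPa.
Polytropic n=1.12: T₂ = T₁(V₁/V₂)^(n−1) = 473×(4.63)^0.12 = 568 K; P₂ = P₁(V₁/V₂)^n = 3640 kPa.

3640 kPa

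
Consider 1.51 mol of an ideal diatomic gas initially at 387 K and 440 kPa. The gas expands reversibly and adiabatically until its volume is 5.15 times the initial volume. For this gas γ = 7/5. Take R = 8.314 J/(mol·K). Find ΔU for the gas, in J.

-5840 J

V₁ = nRT₁/P₁ = 1.51×8.314×387/440 = 11.0 L.
Adiabatic: TV^(γ−1) = const ⇒ T₂ = 387×(0.194)^0.400 = 201 K; PV^γ = const ⇒ P₂ = 44.4 kPa.
For an ideal gas ΔU = nCvΔT with Cv = (5/2)R = 20.8 J/(mol·K).
ΔU = 1.51×20.8×(201−387) = -5840 J.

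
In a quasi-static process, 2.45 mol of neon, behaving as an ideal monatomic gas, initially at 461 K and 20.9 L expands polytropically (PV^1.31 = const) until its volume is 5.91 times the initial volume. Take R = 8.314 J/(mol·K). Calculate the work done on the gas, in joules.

-12800 J

P₁ = nRT₁/V₁ = 2.45×8.314×461/20.9 = 449 kPa.
Polytropic n=1.31: T₂ = T₁(V₁/V₂)^(n−1) = 461×(0.169)^0.31 = 266 K; P₂ = P₁(V₁/V₂)^n = 43.8 kPa.
W = (P₁V₁−P₂V₂)/(n−1) = (449×20.9−43.8×124)/0.31 = 12800 J.
Work done on the gas = −W_by = -12800 J.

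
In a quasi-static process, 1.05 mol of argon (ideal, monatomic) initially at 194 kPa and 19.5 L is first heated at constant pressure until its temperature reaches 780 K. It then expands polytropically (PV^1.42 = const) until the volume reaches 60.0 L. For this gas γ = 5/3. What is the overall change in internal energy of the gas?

T₁ = P₁V₁/(nR) = 194×19.5/(1.05×8.314) = 433 K.
Step 1 — Isobaric: P stays 194 kPa; V/T = const ⇒ T₂ = 780 K, V₂ = 35.1 L.
W = PΔV = 194×(35.1−19.5) kPa·L = 3030 J.
ΔU = nCvΔT = 1.05×12.5×(780−433) = 4540 J.
Q = ΔU + W = nCpΔT = 7570 J.
State after step 1: P = 194 kPa, V = 35.1 L, T = 780 K.
Step 2 — Polytropic n=1.42: T₂ = T₁(V₁/V₂)^(n−1) = 780×(0.585)^0.42 = 623 K; P₂ = P₁(V₁/V₂)^n = 90.6 kPa.
W = (P₁V₁−P₂V₂)/(n−1) = (194×35.1−90.6×60.0)/0.42 = 3270 J.
ΔU = nCvΔT = 1.05×12.5×(623−780) = -2060 J.
Q = ΔU + W = 1210 J.
Net over both steps: W = 6300 J, Q = 8770 J, ΔU = 2480 J.

2480 J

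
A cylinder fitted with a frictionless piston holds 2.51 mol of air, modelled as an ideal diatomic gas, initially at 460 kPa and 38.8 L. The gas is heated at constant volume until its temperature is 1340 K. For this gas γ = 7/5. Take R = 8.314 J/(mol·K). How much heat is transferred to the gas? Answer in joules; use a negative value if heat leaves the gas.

T₁ = P₁V₁/(nR) = 460×38.8/(2.51×8.314) = 855 K.
Isochoric: V stays 38.8 L; P/T = const ⇒ T₂ = 1340 K, P₂ = 721 kPa.
W = 0 (no volume change).
ΔU = nCvΔT = 2.51×20.8×(1340−855) = 25300 J.
Q = ΔU = 25300 J.

25300 J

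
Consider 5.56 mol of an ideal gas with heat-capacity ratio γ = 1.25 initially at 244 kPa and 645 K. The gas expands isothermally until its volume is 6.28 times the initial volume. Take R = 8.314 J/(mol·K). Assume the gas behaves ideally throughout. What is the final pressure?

38.9 kPa

V₁ = nRT₁/P₁ = 5.56×8.314×645/244 = 122 L.
Isothermal: T stays 645 K; PV = const ⇒ V₂ = 767 L, P₂ = 38.9 kPa.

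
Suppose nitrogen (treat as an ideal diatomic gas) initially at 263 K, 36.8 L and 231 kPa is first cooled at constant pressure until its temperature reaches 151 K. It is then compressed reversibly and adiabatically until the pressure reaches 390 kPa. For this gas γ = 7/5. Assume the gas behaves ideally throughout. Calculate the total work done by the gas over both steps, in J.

-5590 J

n = P₁V₁/(RT₁) = 231×36.8/(8.314×263) = 3.89 mol.
Step 1 — Isobaric: P stays 231 kPa; V/T = const ⇒ T₂ = 151 K, V₂ = 21.1 L.
W = PΔV = 231×(21.1−36.8) kPa·L = -3620 J.
ΔU = nCvΔT = 3.89×20.8×(151−263) = -9050 J.
Q = ΔU + W = nCpΔT = -12700 J.
State after step 1: P = 231 kPa, V = 21.1 L, T = 151 K.
Step 2 — Adiabatic: T₂/T₁ = (P₂/P₁)^((γ−1)/γ) ⇒ T₂ = 151×(1.69)^0.286 = 175 K; V₂ = 14.5 L.
ΔU = nCvΔT = 3.89×20.8×(175−151) = 1970 J.
Q = 0 for an adiabatic process, so W = −ΔU = -1970 J.
Net over both steps: W = -5590 J, Q = -12700 J, ΔU = -7080 J.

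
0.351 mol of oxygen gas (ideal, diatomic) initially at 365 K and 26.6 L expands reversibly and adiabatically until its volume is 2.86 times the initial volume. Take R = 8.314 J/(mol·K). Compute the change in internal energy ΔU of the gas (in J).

-914 J

P₁ = nRT₁/V₁ = 0.351×8.314×365/26.6 = 40.0 kPa.
Adiabatic: TV^(γ−1) = const ⇒ T₂ = 365×(0.350)^0.400 = 240 K; PV^γ = const ⇒ P₂ = 9.20 kPa.
For an ideal gas ΔU = nCvΔT with Cv = (5/2)R = 20.8 J/(mol·K).
ΔU = 0.351×20.8×(240−365) = -914 J.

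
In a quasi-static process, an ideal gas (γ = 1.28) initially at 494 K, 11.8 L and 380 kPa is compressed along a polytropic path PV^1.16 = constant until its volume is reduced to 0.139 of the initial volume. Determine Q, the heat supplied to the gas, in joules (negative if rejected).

n = P₁V₁/(RT₁) = 380×11.8/(8.314×494) = 1.09 mol.
Polytropic n=1.16: T₂ = T₁(V₁/V₂)^(n−1) = 494×(7.19)^0.16 = 677 K; P₂ = P₁(V₁/V₂)^n = 3750 kPa.
W = (P₁V₁−P₂V₂)/(n−1) = (380×11.8−3750×1.64)/0.16 = -10400 J.
ΔU = nCvΔT = 1.09×29.7×(677−494) = 5950 J.
Q = ΔU + W = -4460 J.

-4460 J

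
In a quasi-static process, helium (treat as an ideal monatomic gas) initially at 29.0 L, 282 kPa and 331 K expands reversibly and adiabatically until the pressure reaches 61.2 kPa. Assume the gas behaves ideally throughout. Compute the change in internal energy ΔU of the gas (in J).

-5610 J

n = P₁V₁/(RT₁) = 282×29.0/(8.314×331) = 2.97 mol.
Adiabatic: T₂/T₁ = (P₂/P₁)^((γ−1)/γ) ⇒ T₂ = 331×(0.217)^0.400 = 180 K; V₂ = 72.5 L.
For an ideal gas ΔU = nCvΔT with Cv = (3/2)R = 12.5 J/(mol·K).
ΔU = 2.97×12.5×(180−331) = -5610 J.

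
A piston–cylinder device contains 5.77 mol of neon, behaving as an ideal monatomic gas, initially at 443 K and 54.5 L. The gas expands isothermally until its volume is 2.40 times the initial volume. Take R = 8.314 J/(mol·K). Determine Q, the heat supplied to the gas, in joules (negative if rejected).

18600 J

P₁ = nRT₁/V₁ = 5.77×8.314×443/54.5 = 390 kPa.
Isothermal: T stays 443 K; PV = const ⇒ V₂ = 131 L, P₂ = 162 kPa.
ΔU = 0 (ideal gas, T constant).
W = nRT ln(V₂/V₁) = 5.77×8.314×443×ln(2.40) = 18600 J.
Q = ΔU + W = 18600 J.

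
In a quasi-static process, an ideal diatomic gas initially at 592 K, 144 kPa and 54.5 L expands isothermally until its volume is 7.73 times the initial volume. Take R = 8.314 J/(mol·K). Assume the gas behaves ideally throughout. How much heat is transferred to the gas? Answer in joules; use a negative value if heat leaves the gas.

n = P₁V₁/(RT₁) = 144×54.5/(8.314×592) = 1.59 mol.
Isothermal: T stays 592 K; PV = const ⇒ V₂ = 421 L, P₂ = 18.6 kPa.
ΔU = 0 (ideal gas, T constant).
W = nRT ln(V₂/V₁) = 1.59×8.314×592×ln(7.73) = 16100 J.
Q = ΔU + W = 16100 J.

16100 J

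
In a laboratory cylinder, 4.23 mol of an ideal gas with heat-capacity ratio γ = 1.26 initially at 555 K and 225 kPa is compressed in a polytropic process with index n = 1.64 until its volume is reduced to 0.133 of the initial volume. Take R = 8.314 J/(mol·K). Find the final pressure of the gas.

6150 kPa

V₁ = nRT₁/P₁ = 4.23×8.314×555/225 = 86.7 L.
Polytropic n=1.64: T₂ = T₁(V₁/V₂)^(n−1) = 555×(7.52)^0.64 = 2020 K; P₂ = P₁(V₁/V₂)^n = 6150 kPa.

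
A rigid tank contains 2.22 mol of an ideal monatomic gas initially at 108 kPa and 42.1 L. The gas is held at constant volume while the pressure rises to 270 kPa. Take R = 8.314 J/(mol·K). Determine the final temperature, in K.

616 K

T₁ = P₁V₁/(nR) = 108×42.1/(2.22×8.314) = 246 K.
Isochoric: V stays 42.1 L; P/T = const ⇒ T₂ = 616 K, P₂ = 270 kPa.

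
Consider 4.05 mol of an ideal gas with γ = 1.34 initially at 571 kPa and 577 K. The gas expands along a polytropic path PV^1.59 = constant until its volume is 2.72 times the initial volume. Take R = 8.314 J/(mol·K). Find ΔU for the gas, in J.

-25500 J

V₁ = nRT₁/P₁ = 4.05×8.314×577/571 = 34.0 L.
Polytropic n=1.59: T₂ = T₁(V₁/V₂)^(n−1) = 577×(0.368)^0.59 = 320 K; P₂ = P₁(V₁/V₂)^n = 116 kPa.
For an ideal gas ΔU = nCvΔT with Cv = R/(γ−1) = 24.5 J/(mol·K).
ΔU = 4.05×24.5×(320−577) = -25500 J.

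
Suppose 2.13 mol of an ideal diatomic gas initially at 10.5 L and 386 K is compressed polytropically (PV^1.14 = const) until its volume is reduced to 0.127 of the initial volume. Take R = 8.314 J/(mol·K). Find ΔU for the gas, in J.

P₁ = nRT₁/V₁ = 2.13×8.314×386/10.5 = 651 kPa.
Polytropic n=1.14: T₂ = T₁(V₁/V₂)^(n−1) = 386×(7.87)^0.14 = 515 K; P₂ = P₁(V₁/V₂)^n = 6840 kPa.
For an ideal gas ΔU = nCvΔT with Cv = (5/2)R = 20.8 J/(mol·K).
ΔU = 2.13×20.8×(515−386) = 5720 J.

5720 J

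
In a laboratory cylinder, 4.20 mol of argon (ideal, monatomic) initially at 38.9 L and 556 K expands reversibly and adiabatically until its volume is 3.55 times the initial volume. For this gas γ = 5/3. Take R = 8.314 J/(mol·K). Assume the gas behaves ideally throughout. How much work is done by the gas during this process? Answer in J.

P₁ = nRT₁/V₁ = 4.20×8.314×556/38.9 = 499 kPa.
Adiabatic: TV^(γ−1) = const ⇒ T₂ = 556×(0.282)^0.667 = 239 K; PV^γ = const ⇒ P₂ = 60.4 kPa.
ΔU = nCvΔT = 4.20×12.5×(239−556) = -16600 J.
Q = 0 for an adiabatic process, so W = −ΔU = 16600 J.

16600 J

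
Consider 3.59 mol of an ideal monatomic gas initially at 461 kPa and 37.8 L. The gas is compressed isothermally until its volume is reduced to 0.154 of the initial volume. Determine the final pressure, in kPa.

2990 kPa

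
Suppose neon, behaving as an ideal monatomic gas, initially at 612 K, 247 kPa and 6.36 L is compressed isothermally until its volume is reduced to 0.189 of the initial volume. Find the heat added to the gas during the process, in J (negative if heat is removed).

-2620 J

n = P₁V₁/(RT₁) = 247×6.36/(8.314×612) = 0.309 mol.
Isothermal: T stays 612 K; PV = const ⇒ V₂ = 1.20 L, P₂ = 1310 kPa.
ΔU = 0 (ideal gas, T constant).
W = nRT ln(V₂/V₁) = 0.309×8.314×612×ln(0.189) = -2620 J.
Q = ΔU + W = -2620 J.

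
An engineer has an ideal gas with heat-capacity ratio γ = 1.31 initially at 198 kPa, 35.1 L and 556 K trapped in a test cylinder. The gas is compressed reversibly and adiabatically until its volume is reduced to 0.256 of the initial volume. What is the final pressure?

Adiabatic: TV^(γ−1) = const ⇒ T₂ = 556×(3.91)^0.310 = 848 K; PV^γ = const ⇒ P₂ = 1180 kPa.

1180 kPa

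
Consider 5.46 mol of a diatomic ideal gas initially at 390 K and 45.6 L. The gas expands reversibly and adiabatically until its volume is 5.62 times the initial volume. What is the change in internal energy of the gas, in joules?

-22100 J

P₁ = nRT₁/V₁ = 5.46×8.314×390/45.6 = 388 kPa.
Adiabatic: TV^(γ−1) = const ⇒ T₂ = 390×(0.178)^0.400 = 196 K; PV^γ = const ⇒ P₂ = 34.6 kPa.
For an ideal gas ΔU = nCvΔT with Cv = (5/2)R = 20.8 J/(mol·K).
ΔU = 5.46×20.8×(196−390) = -22100 J.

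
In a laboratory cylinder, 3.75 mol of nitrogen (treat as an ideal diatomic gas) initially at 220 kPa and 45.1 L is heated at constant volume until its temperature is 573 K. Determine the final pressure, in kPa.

396 kPa

T₁ = P₁V₁/(nR) = 220×45.1/(3.75×8.314) = 318 K.
Isochoric: V stays 45.1 L; P/T = const ⇒ T₂ = 573 K, P₂ = 396 kPa.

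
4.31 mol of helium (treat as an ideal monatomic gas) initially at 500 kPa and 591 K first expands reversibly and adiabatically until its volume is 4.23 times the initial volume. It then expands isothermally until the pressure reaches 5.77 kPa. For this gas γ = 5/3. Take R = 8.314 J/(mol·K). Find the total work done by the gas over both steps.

V₁ = nRT₁/P₁ = 4.31×8.314×591/500 = 42.4 L.
Step 1 — Adiabatic: TV^(γ−1) = const ⇒ T₂ = 591×(0.236)^0.667 = 226 K; PV^γ = const ⇒ P₂ = 45.2 kPa.
ΔU = nCvΔT = 4.31×12.5×(226−591) = -19600 J.
Q = 0 for an adiabatic process, so W = −ΔU = 19600 J.
State after step 1: P = 45.2 kPa, V = 179 L, T = 226 K.
Step 2 — Isothermal: T stays 226 K; PV = const ⇒ V₂ = 1400 L, P₂ = 5.77 kPa.
ΔU = 0 (ideal gas, T constant).
W = nRT ln(V₂/V₁) = 4.31×8.314×226×ln(7.83) = 16700 J.
Q = ΔU + W = 16700 J.
Net over both steps: W = 36300 J, Q = 16700 J, ΔU = -19600 J.

36300 J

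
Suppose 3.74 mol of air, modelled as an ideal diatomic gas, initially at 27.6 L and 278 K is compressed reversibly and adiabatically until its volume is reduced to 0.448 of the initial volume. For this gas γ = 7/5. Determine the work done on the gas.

P₁ = nRT₁/V₁ = 3.74×8.314×278/27.6 = 313 kPa.
Adiabatic: TV^(γ−1) = const ⇒ T₂ = 278×(2.23)^0.400 = 383 K; PV^γ = const ⇒ P₂ = 964 kPa.
ΔU = nCvΔT = 3.74×20.8×(383−278) = 8190 J.
Q = 0 for an adiabatic process, so W = −ΔU = -8190 J.
Work done on the gas = −W_by = 8190 J.

8190 J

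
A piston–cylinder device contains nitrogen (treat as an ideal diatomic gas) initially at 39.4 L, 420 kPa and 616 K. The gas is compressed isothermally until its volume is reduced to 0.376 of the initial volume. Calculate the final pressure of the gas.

Isothermal: T stays 616 K; PV = const ⇒ V₂ = 14.8 L, P₂ = 1120 kPa.

1120 kPa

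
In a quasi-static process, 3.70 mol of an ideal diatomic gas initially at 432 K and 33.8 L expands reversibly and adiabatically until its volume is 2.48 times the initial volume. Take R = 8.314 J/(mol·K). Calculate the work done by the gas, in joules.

10100 J

P₁ = nRT₁/V₁ = 3.70×8.314×432/33.8 = 393 kPa.
Adiabatic: TV^(γ−1) = const ⇒ T₂ = 432×(0.403)^0.400 = 300 K; PV^γ = const ⇒ P₂ = 110 kPa.
ΔU = nCvΔT = 3.70×20.8×(300−432) = -10100 J.
Q = 0 for an adiabatic process, so W = −ΔU = 10100 J.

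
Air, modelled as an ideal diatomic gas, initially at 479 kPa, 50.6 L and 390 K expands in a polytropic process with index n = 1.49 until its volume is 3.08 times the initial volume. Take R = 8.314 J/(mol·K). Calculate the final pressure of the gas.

89.6 kPa

Polytropic n=1.49: T₂ = T₁(V₁/V₂)^(n−1) = 390×(0.325)^0.49 = 225 K; P₂ = P₁(V₁/V₂)^n = 89.6 kPa.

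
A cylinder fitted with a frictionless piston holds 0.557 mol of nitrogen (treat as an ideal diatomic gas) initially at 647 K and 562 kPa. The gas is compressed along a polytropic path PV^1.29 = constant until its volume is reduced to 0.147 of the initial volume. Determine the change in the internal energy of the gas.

V₁ = nRT₁/P₁ = 0.557×8.314×647/562 = 5.33 L.
Polytropic n=1.29: T₂ = T₁(V₁/V₂)^(n−1) = 647×(6.80)^0.29 = 1130 K; P₂ = P₁(V₁/V₂)^n = 6670 kPa.
For an ideal gas ΔU = nCvΔT with Cv = (5/2)R = 20.8 J/(mol·K).
ΔU = 0.557×20.8×(1130−647) = 5570 J.

5570 J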